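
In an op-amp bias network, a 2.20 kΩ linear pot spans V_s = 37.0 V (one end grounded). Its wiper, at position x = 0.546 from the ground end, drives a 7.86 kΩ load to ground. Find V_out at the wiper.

V_out ≈ 18.9 V

The pot divides into 0.9988 kΩ above the wiper and 1.201 kΩ below.
Lower segment in parallel with the load: 1.201 ‖ 7.86 = 1.042 kΩ.
Then V_out = V_s · 1.042/(0.9988 + 1.042) = 18.89 V.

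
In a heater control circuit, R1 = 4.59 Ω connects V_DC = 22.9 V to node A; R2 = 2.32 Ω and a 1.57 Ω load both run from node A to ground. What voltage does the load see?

V_out ≈ 3.88 V

First combine the lower leg with the load: R2 ‖ R_L = 0.9363 Ω.
Voltage divider with the loaded lower leg: V_out = 22.9 × 0.9363/(4.59 + 0.9363) = 22.9 × 0.1694 = 3.880 V.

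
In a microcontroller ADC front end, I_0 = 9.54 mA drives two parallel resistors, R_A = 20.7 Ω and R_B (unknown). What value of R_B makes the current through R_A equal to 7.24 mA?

In a two-way split, I_A/I_0 = R_B/(R_A + R_B).
With f = 0.7589, R_B = R_A · f/(1−f) = 20.7 × 3.148 = 65.16 Ω.

R_B ≈ 65.2 Ω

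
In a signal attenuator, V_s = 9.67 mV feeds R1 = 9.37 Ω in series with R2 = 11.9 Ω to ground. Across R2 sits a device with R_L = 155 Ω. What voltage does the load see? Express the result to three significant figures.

V_out ≈ 5.23 mV

First combine the lower leg with the load: R2 ‖ R_L = 11.05 Ω.
Now apply the divider: V_out = 9.67 × 0.5412 = 5.233 mV.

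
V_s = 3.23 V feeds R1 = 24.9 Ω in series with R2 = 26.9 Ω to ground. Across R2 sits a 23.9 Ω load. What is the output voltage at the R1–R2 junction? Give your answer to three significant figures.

The load sits in parallel with R2, giving an effective lower resistance R2' = R2·R_L/(R2+R_L) = 12.66 Ω.
Voltage divider with the loaded lower leg: V_out = 3.23 × 12.66/(24.9 + 12.66) = 3.23 × 0.3370 = 1.088 V.
(Unloaded it would be 1.68 V; the load pulls it down.)

V_out ≈ 1.09 V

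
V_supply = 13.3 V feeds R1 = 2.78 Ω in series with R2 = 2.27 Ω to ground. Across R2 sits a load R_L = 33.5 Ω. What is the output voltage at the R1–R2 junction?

The load sits in parallel with R2, giving an effective lower resistance R2' = R2·R_L/(R2+R_L) = 2.126 Ω.
Voltage divider with the loaded lower leg: V_out = 13.3 × 2.126/(2.78 + 2.126) = 13.3 × 0.4333 = 5.763 V.
(Unloaded it would be 5.98 V; the load pulls it down.)

V_out ≈ 5.76 V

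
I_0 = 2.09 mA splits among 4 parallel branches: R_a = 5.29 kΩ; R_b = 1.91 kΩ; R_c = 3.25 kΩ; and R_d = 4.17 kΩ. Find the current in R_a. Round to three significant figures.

I ≈ 0.314 mA

ΣG = 1/5.29 + 1/1.91 + 1/3.25 + 1/4.17 = 1.260.
R_a takes the fraction G_k/ΣG = 0.1890/1.260 = 0.1500, so I = 2.09 × 0.1500 = 0.3135 mA.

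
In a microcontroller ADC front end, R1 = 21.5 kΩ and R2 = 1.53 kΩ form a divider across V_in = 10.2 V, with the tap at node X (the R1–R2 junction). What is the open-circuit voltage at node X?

V_th is the unloaded tap voltage: V_in · R2/(R1+R2) = 10.2 × 0.06644 = 0.6776 V.

V_th ≈ 0.678 V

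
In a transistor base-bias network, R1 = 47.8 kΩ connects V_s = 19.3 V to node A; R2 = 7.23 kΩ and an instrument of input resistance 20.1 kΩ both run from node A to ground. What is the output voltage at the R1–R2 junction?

R2 ‖ R_L = (7.23 × 20.1)/(7.23 + 20.1) = 5.317 kΩ.
Now apply the divider: V_out = 19.3 × 0.1001 = 1.932 V.

V_out ≈ 1.93 V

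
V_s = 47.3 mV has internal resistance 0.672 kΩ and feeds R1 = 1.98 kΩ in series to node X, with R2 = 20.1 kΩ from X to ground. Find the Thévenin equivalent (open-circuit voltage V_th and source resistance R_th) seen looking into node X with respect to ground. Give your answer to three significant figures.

V_th ≈ 41.8 mV, R_th ≈ 2.34 kΩ

R1' = 0.672 + 1.98 = 2.652 kΩ (source resistance + R1).
With X open, the divider is unloaded: V_th = 47.3 × 20.1/22.75 = 41.79 mV.
Looking into X with the source shorted: R_th = R1'·R2/(R1'+R2) = 2.652 × 20.1/22.75 = 2.343 kΩ.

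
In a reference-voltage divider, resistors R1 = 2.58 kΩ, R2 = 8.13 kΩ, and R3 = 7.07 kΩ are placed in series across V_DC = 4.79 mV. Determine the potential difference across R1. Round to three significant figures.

Series total: ΣR = 2.58 + 8.13 + 7.07 = 17.78 kΩ.
V = V_DC · R/ΣR = 4.79 × 0.1451 = 0.6951 mV.

V ≈ 0.695 mV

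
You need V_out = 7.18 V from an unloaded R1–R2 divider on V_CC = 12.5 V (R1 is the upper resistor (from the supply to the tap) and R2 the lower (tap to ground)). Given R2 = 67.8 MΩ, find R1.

R1 ≈ 50.2 MΩ

The divider ratio is R2/(R1+R2) = 7.18/12.5 = 0.5744.
R1 = R2·(1/k − 1) = 67.8 × 0.7409 = 50.24 MΩ.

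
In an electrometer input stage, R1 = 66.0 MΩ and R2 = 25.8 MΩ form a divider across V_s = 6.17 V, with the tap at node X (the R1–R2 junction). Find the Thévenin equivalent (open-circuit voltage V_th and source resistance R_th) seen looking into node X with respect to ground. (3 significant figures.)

V_th ≈ 1.73 V, R_th ≈ 18.5 MΩ

Open-circuit (no load on X): V_th = V_s · R2/(R1 + R2) = 6.17 × 25.8/(66.00 + 25.8) = 1.734 V.
Looking into X with the source shorted: R_th = R1·R2/(R1+R2) = 66.00 × 25.8/91.80 = 18.55 MΩ.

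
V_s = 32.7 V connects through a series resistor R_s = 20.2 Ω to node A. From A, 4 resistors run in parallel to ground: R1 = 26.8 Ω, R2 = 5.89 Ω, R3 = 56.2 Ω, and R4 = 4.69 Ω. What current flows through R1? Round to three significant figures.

Combine the parallel branches: R_p = (1/26.8 + 1/5.89 + 1/56.2 + 1/4.69)⁻¹ = 2.283 Ω.
V_A = 32.7 × 2.283/22.48 = 3.320 V.
I(R1) = V_A / R1 = 3.320/26.8 = 0.1239 A.
(Check via current divider: I_total = 1.454 A; share G_k/ΣG = 0.08517 → same result.)

I ≈ 0.124 A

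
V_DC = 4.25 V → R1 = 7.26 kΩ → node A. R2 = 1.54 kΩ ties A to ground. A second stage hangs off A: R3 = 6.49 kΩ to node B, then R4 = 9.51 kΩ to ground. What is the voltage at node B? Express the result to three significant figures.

V_B ≈ 0.410 V

Node A sees R2 in parallel with the series input of stage 2, R3 + R4 = 16.00 kΩ.
Effective lower resistance at A: R2 ‖ 16.00 = 1.405 kΩ.
So V_A = 4.25 × 0.1621 = 0.6890 V.
Then the unloaded second divider: V_B = V_A × R4/(R3+R4) = 0.6890 × 0.5944 = 0.4095 V.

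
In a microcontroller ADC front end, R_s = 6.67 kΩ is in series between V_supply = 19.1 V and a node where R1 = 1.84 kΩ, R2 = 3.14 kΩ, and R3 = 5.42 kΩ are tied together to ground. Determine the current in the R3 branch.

I ≈ 0.442 mA

Equivalent of the parallel group: R_p = 0.9556 kΩ.
Node voltage V_A = V_supply · R_p/(R_s + R_p) = 19.1 × 0.1253 = 2.394 V.
Branch current I = V_A/R3 = 2.394/5.42 = 0.4416 mA.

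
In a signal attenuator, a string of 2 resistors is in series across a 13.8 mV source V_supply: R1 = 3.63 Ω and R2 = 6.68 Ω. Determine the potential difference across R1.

V ≈ 4.86 mV

Total series resistance ΣR = 3.63 + 6.68 = 10.31 Ω.
V = V_supply · R/ΣR = 13.8 × 0.3521 = 4.859 mV.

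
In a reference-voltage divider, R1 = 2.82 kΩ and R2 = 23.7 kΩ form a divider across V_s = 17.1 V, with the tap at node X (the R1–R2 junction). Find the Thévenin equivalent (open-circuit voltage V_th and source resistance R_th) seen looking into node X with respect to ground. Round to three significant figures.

V_th ≈ 15.3 V, R_th ≈ 2.52 kΩ

V_th is the unloaded tap voltage: V_s · R2/(R1+R2) = 17.1 × 0.8937 = 15.28 V.
Zeroing V_s shorts the top of R1 to ground, so R_th = R1 ‖ R2 = 2.520 kΩ.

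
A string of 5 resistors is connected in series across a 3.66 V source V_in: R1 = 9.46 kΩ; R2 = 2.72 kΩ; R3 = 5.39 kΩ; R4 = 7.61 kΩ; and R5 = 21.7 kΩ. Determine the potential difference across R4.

V ≈ 0.594 V

Series total: ΣR = 9.46 + 2.72 + 5.39 + 7.61 + 21.7 = 46.88 kΩ.
Voltage divider: V = V_in · (7.610 / 46.88) = 3.66 × 0.1623 = 0.5941 V.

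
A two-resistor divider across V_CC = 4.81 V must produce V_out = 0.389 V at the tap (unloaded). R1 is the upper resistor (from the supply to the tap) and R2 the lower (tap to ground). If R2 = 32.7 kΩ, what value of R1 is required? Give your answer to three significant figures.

Required fraction k = V_out/V_CC = 0.08087.
So R1 = R2 · (V_CC/V_out − 1) = 32.7 × (4.81/0.389 − 1) = 32.7 × 11.37 = 371.6 kΩ.

R1 ≈ 372 kΩ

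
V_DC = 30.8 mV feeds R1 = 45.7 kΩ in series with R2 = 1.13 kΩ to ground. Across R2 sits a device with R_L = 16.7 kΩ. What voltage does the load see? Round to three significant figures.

R2 ‖ R_L = (1.13 × 16.7)/(1.13 + 16.7) = 1.058 kΩ.
Now apply the divider: V_out = 30.8 × 0.02264 = 0.6972 mV.

V_out ≈ 0.697 mV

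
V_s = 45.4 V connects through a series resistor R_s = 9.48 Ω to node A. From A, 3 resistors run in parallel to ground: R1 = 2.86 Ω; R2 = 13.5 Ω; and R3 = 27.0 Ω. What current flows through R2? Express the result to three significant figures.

Equivalent of the parallel group: R_p = 2.170 Ω.
V_A by voltage divider: V_A = 45.4 × 2.170/(9.48 + 2.170) = 8.457 V.
I(R2) = V_A / R2 = 8.457/13.5 = 0.6265 A.

I ≈ 0.626 A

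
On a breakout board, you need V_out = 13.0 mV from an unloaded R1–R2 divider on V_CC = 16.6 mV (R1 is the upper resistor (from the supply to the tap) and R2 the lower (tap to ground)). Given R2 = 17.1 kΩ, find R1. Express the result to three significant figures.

R1 ≈ 4.74 kΩ

Required fraction k = V_out/V_CC = 0.7831.
Rearranging, R1 = R2·(1−k)/k = 17.1 × 0.2769 = 4.735 kΩ.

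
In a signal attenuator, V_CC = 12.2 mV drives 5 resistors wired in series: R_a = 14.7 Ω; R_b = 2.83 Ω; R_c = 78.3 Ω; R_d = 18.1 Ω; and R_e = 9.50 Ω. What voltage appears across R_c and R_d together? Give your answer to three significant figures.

V ≈ 9.53 mV

ΣR = 14.7 + 2.83 + 78.3 + 18.1 + 9.50 = 123.4 Ω.
R_{R_c..R_d} = 78.3 + 18.1 = 96.40 Ω.
V = V_CC · R/ΣR = 12.2 × 0.7810 = 9.528 mV.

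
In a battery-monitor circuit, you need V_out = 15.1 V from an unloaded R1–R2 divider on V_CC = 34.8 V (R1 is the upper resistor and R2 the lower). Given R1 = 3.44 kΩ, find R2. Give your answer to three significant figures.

R2 ≈ 2.64 kΩ

The divider ratio is R2/(R1+R2) = 15.1/34.8 = 0.4339.
So R2 = R1 · V_out/(V_CC − V_out) = 3.44 × 15.1/(34.8 − 15.1) = 3.44 × 0.7665 = 2.637 kΩ.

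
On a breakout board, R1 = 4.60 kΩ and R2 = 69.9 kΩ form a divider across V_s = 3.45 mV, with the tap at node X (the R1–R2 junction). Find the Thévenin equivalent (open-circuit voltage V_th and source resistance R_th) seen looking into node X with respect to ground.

V_th is the unloaded tap voltage: V_s · R2/(R1+R2) = 3.45 × 0.9383 = 3.237 mV.
With V_s suppressed (replaced by a short), R_th = R1 ‖ R2 = (4.600 × 69.9)/(4.600 + 69.9) = 4.316 kΩ.

V_th ≈ 3.24 mV, R_th ≈ 4.32 kΩ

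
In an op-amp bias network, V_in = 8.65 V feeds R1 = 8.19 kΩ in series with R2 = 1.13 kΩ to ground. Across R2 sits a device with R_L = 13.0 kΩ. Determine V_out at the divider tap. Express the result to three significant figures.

V_out ≈ 0.974 V

First combine the lower leg with the load: R2 ‖ R_L = 1.040 kΩ.
Then V_out = V_in · R2'/(R1 + R2') = 8.65 × 1.040/9.230 = 0.9743 V.
(Unloaded it would be 1.05 V; the load pulls it down.)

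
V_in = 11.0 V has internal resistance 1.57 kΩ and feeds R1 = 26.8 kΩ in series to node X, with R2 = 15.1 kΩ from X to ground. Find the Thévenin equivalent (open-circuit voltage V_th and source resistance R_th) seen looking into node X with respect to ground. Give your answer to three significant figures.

V_th ≈ 3.82 V, R_th ≈ 9.85 kΩ

R1' = 1.57 + 26.8 = 28.37 kΩ (source resistance + R1).
Open-circuit (no load on X): V_th = V_in · R2/(R1' + R2) = 11.0 × 15.1/(28.37 + 15.1) = 3.821 V.
With V_in suppressed (replaced by a short), R_th = R1' ‖ R2 = (28.37 × 15.1)/(28.37 + 15.1) = 9.855 kΩ.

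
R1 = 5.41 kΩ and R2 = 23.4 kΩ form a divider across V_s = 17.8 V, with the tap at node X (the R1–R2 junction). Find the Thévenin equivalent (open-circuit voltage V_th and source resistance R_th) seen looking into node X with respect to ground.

V_th ≈ 14.5 V, R_th ≈ 4.39 kΩ

Open-circuit (no load on X): V_th = V_s · R2/(R1 + R2) = 17.8 × 23.4/(5.410 + 23.4) = 14.46 V.
Zeroing V_s shorts the top of R1 to ground, so R_th = R1 ‖ R2 = 4.394 kΩ.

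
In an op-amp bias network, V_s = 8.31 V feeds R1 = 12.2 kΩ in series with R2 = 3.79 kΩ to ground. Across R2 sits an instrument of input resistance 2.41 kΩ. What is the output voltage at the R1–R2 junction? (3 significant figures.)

R2 ‖ R_L = (3.79 × 2.41)/(3.79 + 2.41) = 1.473 kΩ.
Voltage divider with the loaded lower leg: V_out = 8.31 × 1.473/(12.2 + 1.473) = 8.31 × 0.1077 = 0.8954 V.

V_out ≈ 0.895 V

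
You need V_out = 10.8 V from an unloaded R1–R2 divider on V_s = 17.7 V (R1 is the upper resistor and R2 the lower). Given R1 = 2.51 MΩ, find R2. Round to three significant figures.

V_out/V_s = R2/(R1+R2) = 0.6102.
So R2 = R1 · V_out/(V_s − V_out) = 2.51 × 10.8/(17.7 − 10.8) = 2.51 × 1.565 = 3.929 MΩ.

R2 ≈ 3.93 MΩ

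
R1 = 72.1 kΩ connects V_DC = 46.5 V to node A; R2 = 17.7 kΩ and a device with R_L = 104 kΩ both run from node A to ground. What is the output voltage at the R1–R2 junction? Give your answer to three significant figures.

V_out ≈ 8.06 V

R2 ‖ R_L = (17.7 × 104)/(17.7 + 104) = 15.13 kΩ.
Voltage divider with the loaded lower leg: V_out = 46.5 × 15.13/(72.1 + 15.13) = 46.5 × 0.1734 = 8.064 V.
(Unloaded it would be 9.17 V; the load pulls it down.)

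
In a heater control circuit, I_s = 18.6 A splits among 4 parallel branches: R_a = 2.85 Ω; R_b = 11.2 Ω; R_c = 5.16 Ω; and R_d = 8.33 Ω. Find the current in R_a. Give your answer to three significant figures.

Conductances: ΣG = 1/2.85 + 1/11.2 + 1/5.16 + 1/8.33 = 0.7540 (1/Ω).
By the current-divider rule, I = I_s · G_k/ΣG = 18.6 × 0.4653 = 8.655 A.

I ≈ 8.66 A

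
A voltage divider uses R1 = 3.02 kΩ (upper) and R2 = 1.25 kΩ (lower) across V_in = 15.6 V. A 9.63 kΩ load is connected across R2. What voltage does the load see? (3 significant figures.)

R2 ‖ R_L = (1.25 × 9.63)/(1.25 + 9.63) = 1.106 kΩ.
Voltage divider with the loaded lower leg: V_out = 15.6 × 1.106/(3.02 + 1.106) = 15.6 × 0.2681 = 4.183 V.

V_out ≈ 4.18 V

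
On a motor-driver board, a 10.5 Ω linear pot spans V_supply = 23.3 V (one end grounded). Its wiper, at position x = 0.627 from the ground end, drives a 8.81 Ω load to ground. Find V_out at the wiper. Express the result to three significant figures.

Split the track: R_lower = x·R_p = 6.583 Ω, R_upper = (1−x)·R_p = 3.917 Ω.
(x·R_p) ‖ R_L = 3.768 Ω.
Then V_out = V_supply · 3.768/(3.917 + 3.768) = 11.42 V.
(Unloaded: V_out = x·V_supply = 14.6 V.)

V_out ≈ 11.4 V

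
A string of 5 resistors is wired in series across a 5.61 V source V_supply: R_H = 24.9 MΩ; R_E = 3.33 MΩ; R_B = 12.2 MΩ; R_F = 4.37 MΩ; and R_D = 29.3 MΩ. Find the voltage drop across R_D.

V ≈ 2.22 V

ΣR = 24.9 + 3.33 + 12.2 + 4.37 + 29.3 = 74.10 MΩ.
By the voltage-divider rule, V = 5.61 × 29.30/74.10 = 2.218 V.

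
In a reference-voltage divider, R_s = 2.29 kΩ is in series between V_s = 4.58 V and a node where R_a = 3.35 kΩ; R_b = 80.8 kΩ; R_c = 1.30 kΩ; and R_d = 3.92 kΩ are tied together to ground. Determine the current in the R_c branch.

Parallel bank: R_p = 1/(1/3.35 + 1/80.8 + 1/1.30 + 1/3.92) = 0.7489 kΩ.
Node voltage V_A = V_s · R_p/(R_s + R_p) = 4.58 × 0.2464 = 1.129 V.
Branch current I = V_A/R_c = 1.129/1.30 = 0.8683 mA.

I ≈ 0.868 mA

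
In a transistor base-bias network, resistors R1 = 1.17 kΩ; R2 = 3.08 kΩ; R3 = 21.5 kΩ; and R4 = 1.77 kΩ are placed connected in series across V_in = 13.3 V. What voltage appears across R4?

V ≈ 0.855 V

ΣR = 1.17 + 3.08 + 21.5 + 1.77 = 27.52 kΩ.
Voltage divider: V = V_in · (1.770 / 27.52) = 13.3 × 0.06432 = 0.8554 V.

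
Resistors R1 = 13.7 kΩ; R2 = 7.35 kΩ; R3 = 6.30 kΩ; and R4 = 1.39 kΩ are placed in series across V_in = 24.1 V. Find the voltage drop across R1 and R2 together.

ΣR = 13.7 + 7.35 + 6.30 + 1.39 = 28.74 kΩ.
R_{R1..R2} = 13.7 + 7.35 = 21.05 kΩ.
By the voltage-divider rule, V = 24.1 × 21.05/28.74 = 17.65 V.

V ≈ 17.7 V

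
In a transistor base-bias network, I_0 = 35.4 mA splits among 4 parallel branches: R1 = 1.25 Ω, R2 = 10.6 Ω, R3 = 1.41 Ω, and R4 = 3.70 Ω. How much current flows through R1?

Conductances: ΣG = 1/1.25 + 1/10.6 + 1/1.41 + 1/3.70 = 1.874 (1/Ω).
Current divider: I(R1) = I_0 · G_k/ΣG = 35.4 × (0.8000/1.874) = 35.4 × 0.4269 = 15.11 mA.

I ≈ 15.1 mA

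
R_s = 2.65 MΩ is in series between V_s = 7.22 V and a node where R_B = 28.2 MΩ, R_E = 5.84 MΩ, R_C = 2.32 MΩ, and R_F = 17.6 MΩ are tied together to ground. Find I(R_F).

Equivalent of the parallel group: R_p = 1.440 MΩ.
V_A = 7.22 × 1.440/4.090 = 2.542 V.
I(R_F) = V_A / R_F = 2.542/17.6 = 0.1444 µA.

I ≈ 0.144 µA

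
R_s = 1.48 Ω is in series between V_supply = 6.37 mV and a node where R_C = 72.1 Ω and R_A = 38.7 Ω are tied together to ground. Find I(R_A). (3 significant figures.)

Combine the parallel branches: R_p = (1/72.1 + 1/38.7)⁻¹ = 25.18 Ω.
Node voltage V_A = V_supply · R_p/(R_s + R_p) = 6.37 × 0.9445 = 6.016 mV.
Branch current I = V_A/R_A = 6.016/38.7 = 0.1555 mA.

I ≈ 0.155 mA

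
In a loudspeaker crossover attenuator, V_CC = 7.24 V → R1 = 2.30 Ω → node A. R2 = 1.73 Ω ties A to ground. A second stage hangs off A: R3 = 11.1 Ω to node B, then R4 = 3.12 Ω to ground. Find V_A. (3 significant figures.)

The second stage (R3 + R4 = 14.22 Ω) loads node A in parallel with R2.
Effective lower resistance at A: R2 ‖ 14.22 = 1.542 Ω.
So V_A = 7.24 × 0.4014 = 2.906 V.

V_A ≈ 2.91 V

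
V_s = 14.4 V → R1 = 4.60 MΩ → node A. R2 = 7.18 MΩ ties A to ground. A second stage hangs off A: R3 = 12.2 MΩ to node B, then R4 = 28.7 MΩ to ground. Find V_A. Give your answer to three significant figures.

Looking into the second stage from A: R3 + R4 = 40.90 MΩ appears in parallel with R2.
R2 ‖ (R3+R4) = 6.108 MΩ.
First divider: V_A = V_s · 6.108/(4.60 + 6.108) = 8.214 V.

V_A ≈ 8.21 V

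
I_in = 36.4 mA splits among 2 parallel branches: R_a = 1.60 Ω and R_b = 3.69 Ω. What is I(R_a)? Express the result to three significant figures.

For two parallel branches, I_k = I_in · (other R)/(sum of R).
So I = 36.4 × 3.69/5.290 = 25.39 mA.

I ≈ 25.4 mA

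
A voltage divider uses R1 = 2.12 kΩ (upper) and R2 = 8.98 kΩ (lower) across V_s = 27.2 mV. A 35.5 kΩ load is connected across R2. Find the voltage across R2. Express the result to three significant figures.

V_out ≈ 21.0 mV

R2 ‖ R_L = (8.98 × 35.5)/(8.98 + 35.5) = 7.167 kΩ.
Voltage divider with the loaded lower leg: V_out = 27.2 × 7.167/(2.12 + 7.167) = 27.2 × 0.7717 = 20.99 mV.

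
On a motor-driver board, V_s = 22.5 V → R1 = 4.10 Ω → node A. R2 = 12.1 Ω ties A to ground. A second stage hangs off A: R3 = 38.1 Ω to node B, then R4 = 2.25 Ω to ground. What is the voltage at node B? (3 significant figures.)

Node A sees R2 in parallel with the series input of stage 2, R3 + R4 = 40.35 Ω.
Effective lower resistance at A: R2 ‖ 40.35 = 9.309 Ω.
So V_A = 22.5 × 0.6942 = 15.62 V.
Stage 2 is unloaded, so V_B = V_A · R4/(R3+R4) = 15.62 × 2.25/40.35 = 0.8710 V.

V_B ≈ 0.871 V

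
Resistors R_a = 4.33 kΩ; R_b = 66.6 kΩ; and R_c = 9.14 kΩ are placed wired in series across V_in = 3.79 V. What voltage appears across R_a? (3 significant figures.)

ΣR = 4.33 + 66.6 + 9.14 = 80.07 kΩ.
Voltage divider: V = V_in · (4.330 / 80.07) = 3.79 × 0.05408 = 0.2050 V.

V ≈ 0.205 V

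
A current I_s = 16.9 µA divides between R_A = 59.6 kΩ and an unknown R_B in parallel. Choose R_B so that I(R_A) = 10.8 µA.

In a two-way split, I_A/I_s = R_B/(R_A + R_B).
10.8/16.9 = R_B/(R_A + R_B) → R_B = R_A · (0.6391)/(1 − 0.6391) = 59.6 × 1.770 = 105.5 kΩ.

R_B ≈ 106 kΩ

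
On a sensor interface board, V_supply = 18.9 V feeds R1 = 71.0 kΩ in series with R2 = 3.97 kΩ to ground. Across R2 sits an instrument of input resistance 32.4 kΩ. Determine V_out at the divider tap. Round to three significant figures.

The load sits in parallel with R2, giving an effective lower resistance R2' = R2·R_L/(R2+R_L) = 3.537 kΩ.
Voltage divider with the loaded lower leg: V_out = 18.9 × 3.537/(71.0 + 3.537) = 18.9 × 0.04745 = 0.8968 V.

V_out ≈ 0.897 V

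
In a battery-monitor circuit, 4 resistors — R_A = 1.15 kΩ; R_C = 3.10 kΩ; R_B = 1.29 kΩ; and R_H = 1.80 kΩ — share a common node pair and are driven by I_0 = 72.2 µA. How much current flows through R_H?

Conductances: ΣG = 1/1.15 + 1/3.10 + 1/1.29 + 1/1.80 = 2.523 (1/kΩ).
By the current-divider rule, I = I_0 · G_k/ΣG = 72.2 × 0.2202 = 15.90 µA.

I ≈ 15.9 µA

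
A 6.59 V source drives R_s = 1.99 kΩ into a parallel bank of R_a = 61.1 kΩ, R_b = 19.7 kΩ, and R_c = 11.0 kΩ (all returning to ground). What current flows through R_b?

I ≈ 0.254 mA

Parallel bank: R_p = 1/(1/61.1 + 1/19.7 + 1/11.0) = 6.328 kΩ.
V_A by voltage divider: V_A = 6.59 × 6.328/(1.99 + 6.328) = 5.013 V.
Branch current I = V_A/R_b = 5.013/19.7 = 0.2545 mA.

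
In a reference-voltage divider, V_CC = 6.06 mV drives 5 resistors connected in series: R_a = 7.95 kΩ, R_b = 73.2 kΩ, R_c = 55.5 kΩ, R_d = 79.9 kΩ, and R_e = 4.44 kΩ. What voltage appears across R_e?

ΣR = 7.95 + 73.2 + 55.5 + 79.9 + 4.44 = 221.0 kΩ.
Voltage divider: V = V_CC · (4.440 / 221.0) = 6.06 × 0.02009 = 0.1218 mV.

V ≈ 0.122 mV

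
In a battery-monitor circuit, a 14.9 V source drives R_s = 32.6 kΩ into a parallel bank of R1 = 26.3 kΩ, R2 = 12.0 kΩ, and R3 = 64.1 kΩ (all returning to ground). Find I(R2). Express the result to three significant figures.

Combine the parallel branches: R_p = (1/26.3 + 1/12.0 + 1/64.1)⁻¹ = 7.302 kΩ.
V_A = 14.9 × 7.302/39.90 = 2.727 V.
Branch current I = V_A/R2 = 2.727/12.0 = 0.2272 mA.
(Check via current divider: I_total = 0.3734 mA; share G_k/ΣG = 0.6085 → same result.)

I ≈ 0.227 mA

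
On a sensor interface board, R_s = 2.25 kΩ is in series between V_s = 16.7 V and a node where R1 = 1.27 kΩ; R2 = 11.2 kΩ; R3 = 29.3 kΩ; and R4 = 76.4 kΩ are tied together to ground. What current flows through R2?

I ≈ 0.484 mA

Combine the parallel branches: R_p = (1/1.27 + 1/11.2 + 1/29.3 + 1/76.4)⁻¹ = 1.082 kΩ.
V_A by voltage divider: V_A = 16.7 × 1.082/(2.25 + 1.082) = 5.424 V.
I(R2) = V_A / R2 = 5.424/11.2 = 0.4843 mA.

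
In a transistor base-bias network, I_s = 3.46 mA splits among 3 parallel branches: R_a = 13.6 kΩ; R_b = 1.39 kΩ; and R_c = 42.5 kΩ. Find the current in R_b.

Total conductance ΣG = 1/13.6 + 1/1.39 + 1/42.5 = 0.8165 (units of 1/kΩ).
R_b takes the fraction G_k/ΣG = 0.7194/0.8165 = 0.8811, so I = 3.46 × 0.8811 = 3.049 mA.

I ≈ 3.05 mA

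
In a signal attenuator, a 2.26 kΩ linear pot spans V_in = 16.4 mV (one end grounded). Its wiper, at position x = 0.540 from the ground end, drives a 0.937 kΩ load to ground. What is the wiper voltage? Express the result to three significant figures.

V_out ≈ 5.54 mV

The pot divides into 1.040 kΩ above the wiper and 1.220 kΩ below.
Lower segment in parallel with the load: 1.220 ‖ 0.937 = 0.5300 kΩ.
Then V_out = V_in · 0.5300/(1.040 + 0.5300) = 5.538 mV.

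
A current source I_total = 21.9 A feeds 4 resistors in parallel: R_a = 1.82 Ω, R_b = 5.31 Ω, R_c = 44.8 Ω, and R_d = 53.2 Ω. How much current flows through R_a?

ΣG = 1/1.82 + 1/5.31 + 1/44.8 + 1/53.2 = 0.7789.
By the current-divider rule, I = I_total · G_k/ΣG = 21.9 × 0.7054 = 15.45 A.

I ≈ 15.4 A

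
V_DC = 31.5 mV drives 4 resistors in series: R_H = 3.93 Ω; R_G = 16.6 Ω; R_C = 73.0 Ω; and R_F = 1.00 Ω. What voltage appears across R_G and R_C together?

V ≈ 29.9 mV

Total series resistance ΣR = 3.93 + 16.6 + 73.0 + 1.00 = 94.53 Ω.
R_{R_G..R_C} = 16.6 + 73.0 = 89.60 Ω.
Voltage divider: V = V_DC · (89.60 / 94.53) = 31.5 × 0.9478 = 29.86 mV.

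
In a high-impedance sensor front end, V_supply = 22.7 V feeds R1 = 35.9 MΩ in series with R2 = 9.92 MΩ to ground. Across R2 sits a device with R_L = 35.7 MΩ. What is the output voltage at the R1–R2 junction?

V_out ≈ 4.04 V

R2 ‖ R_L = (9.92 × 35.7)/(9.92 + 35.7) = 7.763 MΩ.
Voltage divider with the loaded lower leg: V_out = 22.7 × 7.763/(35.9 + 7.763) = 22.7 × 0.1778 = 4.036 V.
(Unloaded it would be 4.91 V; the load pulls it down.)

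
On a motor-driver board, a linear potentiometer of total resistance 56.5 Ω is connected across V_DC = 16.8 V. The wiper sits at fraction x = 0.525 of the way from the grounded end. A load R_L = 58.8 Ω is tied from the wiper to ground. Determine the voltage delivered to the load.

The pot divides into 26.84 Ω above the wiper and 29.66 Ω below.
Lower segment in parallel with the load: 29.66 ‖ 58.8 = 19.72 Ω.
V_out = 16.8 × 19.72/(26.84 + 19.72) = 7.115 V.

V_out ≈ 7.12 V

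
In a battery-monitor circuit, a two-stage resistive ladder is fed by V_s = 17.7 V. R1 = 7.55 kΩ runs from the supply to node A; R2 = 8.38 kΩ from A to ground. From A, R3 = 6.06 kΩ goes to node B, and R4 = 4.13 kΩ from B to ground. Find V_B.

V_B ≈ 2.72 V

Looking into the second stage from A: R3 + R4 = 10.19 kΩ appears in parallel with R2.
Effective lower resistance at A: R2 ‖ 10.19 = 4.598 kΩ.
First divider: V_A = V_s · 4.598/(7.55 + 4.598) = 6.700 V.
Stage 2 is unloaded, so V_B = V_A · R4/(R3+R4) = 6.700 × 4.13/10.19 = 2.715 V.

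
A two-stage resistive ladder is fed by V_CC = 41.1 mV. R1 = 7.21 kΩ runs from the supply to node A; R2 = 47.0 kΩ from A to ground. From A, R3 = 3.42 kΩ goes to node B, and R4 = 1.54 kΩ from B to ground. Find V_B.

Looking into the second stage from A: R3 + R4 = 4.960 kΩ appears in parallel with R2.
R2 ‖ (R3+R4) = 4.487 kΩ.
So V_A = 41.1 × 0.3836 = 15.77 mV.
Stage 2 is unloaded, so V_B = V_A · R4/(R3+R4) = 15.77 × 1.54/4.960 = 4.895 mV.

V_B ≈ 4.89 mV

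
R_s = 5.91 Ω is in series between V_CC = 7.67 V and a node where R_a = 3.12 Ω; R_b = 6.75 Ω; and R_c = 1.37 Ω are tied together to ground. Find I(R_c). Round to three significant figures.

Parallel bank: R_p = 1/(1/3.12 + 1/6.75 + 1/1.37) = 0.8343 Ω.
V_A by voltage divider: V_A = 7.67 × 0.8343/(5.91 + 0.8343) = 0.9488 V.
I(R_c) = V_A / R_c = 0.9488/1.37 = 0.6926 A.

I ≈ 0.693 A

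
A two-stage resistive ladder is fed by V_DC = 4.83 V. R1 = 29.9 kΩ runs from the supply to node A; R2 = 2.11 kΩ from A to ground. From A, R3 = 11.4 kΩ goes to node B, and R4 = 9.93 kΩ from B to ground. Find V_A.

Node A sees R2 in parallel with the series input of stage 2, R3 + R4 = 21.33 kΩ.
Effective lower resistance at A: R2 ‖ 21.33 = 1.920 kΩ.
V_A = 4.83 × 1.920/(29.9 + 1.920) = 0.2914 V.

V_A ≈ 0.291 V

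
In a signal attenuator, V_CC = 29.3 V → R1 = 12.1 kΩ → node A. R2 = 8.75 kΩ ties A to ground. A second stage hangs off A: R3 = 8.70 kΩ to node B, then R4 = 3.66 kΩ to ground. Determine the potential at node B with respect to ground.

V_B ≈ 2.58 V

Looking into the second stage from A: R3 + R4 = 12.36 kΩ appears in parallel with R2.
Effective lower resistance at A: R2 ‖ 12.36 = 5.123 kΩ.
V_A = 29.3 × 5.123/(12.1 + 5.123) = 8.716 V.
V_B = V_A × 0.2961 = 2.581 V.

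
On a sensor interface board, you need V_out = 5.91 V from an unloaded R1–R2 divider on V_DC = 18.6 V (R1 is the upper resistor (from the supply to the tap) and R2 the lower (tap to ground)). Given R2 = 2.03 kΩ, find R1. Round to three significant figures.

R1 ≈ 4.36 kΩ

The divider ratio is R2/(R1+R2) = 5.91/18.6 = 0.3177.
Rearranging, R1 = R2·(1−k)/k = 2.03 × 2.147 = 4.359 kΩ.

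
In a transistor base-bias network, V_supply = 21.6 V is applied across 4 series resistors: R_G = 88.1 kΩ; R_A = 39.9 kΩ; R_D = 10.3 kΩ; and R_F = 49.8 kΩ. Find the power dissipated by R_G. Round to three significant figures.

The common current is I = 21.6/188.1 = 0.1148 mA.
V(R_G) = I·R = 10.12 V; P = V·I = 10.12 × 0.1148 = 1.162 mW.

P ≈ 1.16 mW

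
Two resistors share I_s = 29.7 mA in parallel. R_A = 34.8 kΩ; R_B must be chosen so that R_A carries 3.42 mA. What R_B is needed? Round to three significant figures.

R_B ≈ 4.53 kΩ

Two-branch current divider: I_A = I_s · R_B/(R_A + R_B).
3.42/29.7 = R_B/(R_A + R_B) → R_B = R_A · (0.1152)/(1 − 0.1152) = 34.8 × 0.1301 = 4.529 kΩ.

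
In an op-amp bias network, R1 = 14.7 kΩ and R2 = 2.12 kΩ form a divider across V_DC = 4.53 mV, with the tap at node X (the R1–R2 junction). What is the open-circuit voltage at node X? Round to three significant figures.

With X open, the divider is unloaded: V_th = 4.53 × 2.12/16.82 = 0.5710 mV.

V_th ≈ 0.571 mV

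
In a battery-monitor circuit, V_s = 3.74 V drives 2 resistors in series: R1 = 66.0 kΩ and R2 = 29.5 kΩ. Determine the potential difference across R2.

ΣR = 66.0 + 29.5 = 95.50 kΩ.
V = V_s · R/ΣR = 3.74 × 0.3089 = 1.155 V.

V ≈ 1.16 V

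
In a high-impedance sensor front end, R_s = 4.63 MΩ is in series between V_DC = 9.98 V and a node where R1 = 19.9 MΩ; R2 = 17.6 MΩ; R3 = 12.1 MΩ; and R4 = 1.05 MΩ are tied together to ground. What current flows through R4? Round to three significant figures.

I ≈ 1.51 µA

Equivalent of the parallel group: R_p = 0.8756 MΩ.
Node voltage V_A = V_DC · R_p/(R_s + R_p) = 9.98 × 0.1590 = 1.587 V.
Branch current I = V_A/R4 = 1.587/1.05 = 1.512 µA.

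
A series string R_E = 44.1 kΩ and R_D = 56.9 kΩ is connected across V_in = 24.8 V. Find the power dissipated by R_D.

Series current I = V_in/ΣR = 24.8/101.0 = 0.2455 mA.
P = I²R = 0.06029 × 56.9 = 3.431 mW.

P ≈ 3.43 mW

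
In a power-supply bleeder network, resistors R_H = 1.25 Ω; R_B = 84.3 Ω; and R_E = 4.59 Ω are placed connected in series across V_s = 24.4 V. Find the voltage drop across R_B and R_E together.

Total series resistance ΣR = 1.25 + 84.3 + 4.59 = 90.14 Ω.
R_{R_B..R_E} = 84.3 + 4.59 = 88.89 Ω.
Voltage divider: V = V_s · (88.89 / 90.14) = 24.4 × 0.9861 = 24.06 V.

V ≈ 24.1 V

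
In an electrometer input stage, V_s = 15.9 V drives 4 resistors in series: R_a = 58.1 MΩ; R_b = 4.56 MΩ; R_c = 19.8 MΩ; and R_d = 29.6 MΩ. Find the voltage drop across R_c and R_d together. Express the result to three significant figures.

V ≈ 7.01 V

Series total: ΣR = 58.1 + 4.56 + 19.8 + 29.6 = 112.1 MΩ.
R_{R_c..R_d} = 19.8 + 29.6 = 49.40 MΩ.
V = V_s · R/ΣR = 15.9 × 0.4408 = 7.009 V.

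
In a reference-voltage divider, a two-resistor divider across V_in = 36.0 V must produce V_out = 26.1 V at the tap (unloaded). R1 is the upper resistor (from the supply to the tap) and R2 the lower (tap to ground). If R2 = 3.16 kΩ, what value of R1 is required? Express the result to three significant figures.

Required fraction k = V_out/V_in = 0.7250.
R1 = R2·(1/k − 1) = 3.16 × 0.3793 = 1.199 kΩ.

R1 ≈ 1.20 kΩ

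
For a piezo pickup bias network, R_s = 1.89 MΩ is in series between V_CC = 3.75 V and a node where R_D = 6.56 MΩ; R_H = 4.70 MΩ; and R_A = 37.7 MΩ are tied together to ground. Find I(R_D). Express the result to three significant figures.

Parallel bank: R_p = 1/(1/6.56 + 1/4.70 + 1/37.7) = 2.553 MΩ.
V_A = 3.75 × 2.553/4.443 = 2.155 V.
I(R_D) = V_A / R_D = 2.155/6.56 = 0.3285 µA.

I ≈ 0.328 µA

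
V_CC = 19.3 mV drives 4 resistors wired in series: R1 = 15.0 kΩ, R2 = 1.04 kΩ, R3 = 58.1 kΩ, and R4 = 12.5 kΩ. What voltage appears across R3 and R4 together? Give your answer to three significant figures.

V ≈ 15.7 mV

Total series resistance ΣR = 15.0 + 1.04 + 58.1 + 12.5 = 86.64 kΩ.
R_{R3..R4} = 58.1 + 12.5 = 70.60 kΩ.
By the voltage-divider rule, V = 19.3 × 70.60/86.64 = 15.73 mV.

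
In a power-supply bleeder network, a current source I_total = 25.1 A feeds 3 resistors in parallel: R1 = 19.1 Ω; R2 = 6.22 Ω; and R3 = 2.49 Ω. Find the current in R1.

ΣG = 1/19.1 + 1/6.22 + 1/2.49 = 0.6147.
Current divider: I(R1) = I_total · G_k/ΣG = 25.1 × (0.05236/0.6147) = 25.1 × 0.08517 = 2.138 A.

I ≈ 2.14 A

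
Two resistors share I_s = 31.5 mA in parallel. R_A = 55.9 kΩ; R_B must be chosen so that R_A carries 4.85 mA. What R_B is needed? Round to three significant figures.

In a two-way split, I_A/I_s = R_B/(R_A + R_B).
4.85/31.5 = R_B/(R_A + R_B) → R_B = R_A · (0.1540)/(1 − 0.1540) = 55.9 × 0.1820 = 10.17 kΩ.

R_B ≈ 10.2 kΩ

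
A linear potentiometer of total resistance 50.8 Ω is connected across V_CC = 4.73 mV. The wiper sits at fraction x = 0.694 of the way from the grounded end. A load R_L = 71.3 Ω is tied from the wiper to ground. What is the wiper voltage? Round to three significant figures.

Lower segment x·R_p = 35.26 Ω; upper segment (1−x)·R_p = 15.54 Ω.
R_L loads the lower segment: effective lower R = 23.59 Ω.
Loaded-divider output: V_out = 4.73 × 0.6028 = 2.851 mV.

V_out ≈ 2.85 mV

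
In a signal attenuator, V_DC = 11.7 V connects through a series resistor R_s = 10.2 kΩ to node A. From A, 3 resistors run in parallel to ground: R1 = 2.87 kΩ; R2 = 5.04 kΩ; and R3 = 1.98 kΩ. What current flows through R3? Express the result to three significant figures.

Equivalent of the parallel group: R_p = 0.9507 kΩ.
V_A by voltage divider: V_A = 11.7 × 0.9507/(10.2 + 0.9507) = 0.9975 V.
Branch current I = V_A/R3 = 0.9975/1.98 = 0.5038 mA.
(Check via current divider: I_total = 1.049 mA; share G_k/ΣG = 0.4801 → same result.)

I ≈ 0.504 mA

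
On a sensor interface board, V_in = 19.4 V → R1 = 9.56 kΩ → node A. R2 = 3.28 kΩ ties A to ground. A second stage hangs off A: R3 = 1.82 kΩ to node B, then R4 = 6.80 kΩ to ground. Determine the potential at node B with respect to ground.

V_B ≈ 3.05 V

Looking into the second stage from A: R3 + R4 = 8.620 kΩ appears in parallel with R2.
R2 ‖ (R3+R4) = 2.376 kΩ.
So V_A = 19.4 × 0.1991 = 3.862 V.
V_B = V_A × 0.7889 = 3.046 V.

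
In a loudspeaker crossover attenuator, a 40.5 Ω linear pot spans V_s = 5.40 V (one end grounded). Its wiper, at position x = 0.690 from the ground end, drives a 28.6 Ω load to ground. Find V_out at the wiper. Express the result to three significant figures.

Split the track: R_lower = x·R_p = 27.94 Ω, R_upper = (1−x)·R_p = 12.56 Ω.
Lower segment in parallel with the load: 27.94 ‖ 28.6 = 14.13 Ω.
Loaded-divider output: V_out = 5.40 × 0.5296 = 2.860 V.

V_out ≈ 2.86 V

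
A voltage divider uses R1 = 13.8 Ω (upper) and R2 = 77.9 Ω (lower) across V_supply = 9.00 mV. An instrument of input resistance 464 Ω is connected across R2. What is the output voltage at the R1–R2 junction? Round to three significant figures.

V_out ≈ 7.46 mV

The load sits in parallel with R2, giving an effective lower resistance R2' = R2·R_L/(R2+R_L) = 66.70 Ω.
Then V_out = V_supply · R2'/(R1 + R2') = 9.00 × 66.70/80.50 = 7.457 mV.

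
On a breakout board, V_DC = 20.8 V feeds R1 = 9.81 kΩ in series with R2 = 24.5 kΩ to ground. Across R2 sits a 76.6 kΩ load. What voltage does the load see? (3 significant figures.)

The load sits in parallel with R2, giving an effective lower resistance R2' = R2·R_L/(R2+R_L) = 18.56 kΩ.
Now apply the divider: V_out = 20.8 × 0.6542 = 13.61 V.

V_out ≈ 13.6 V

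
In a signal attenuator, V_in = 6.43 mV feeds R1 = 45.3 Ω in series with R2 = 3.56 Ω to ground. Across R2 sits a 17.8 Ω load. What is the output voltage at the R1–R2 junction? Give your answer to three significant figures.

V_out ≈ 0.395 mV

The load sits in parallel with R2, giving an effective lower resistance R2' = R2·R_L/(R2+R_L) = 2.967 Ω.
Voltage divider with the loaded lower leg: V_out = 6.43 × 2.967/(45.3 + 2.967) = 6.43 × 0.06146 = 0.3952 mV.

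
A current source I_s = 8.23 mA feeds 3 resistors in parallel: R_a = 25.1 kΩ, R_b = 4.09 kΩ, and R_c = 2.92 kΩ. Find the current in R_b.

I ≈ 3.21 mA

Total conductance ΣG = 1/25.1 + 1/4.09 + 1/2.92 = 0.6268 (units of 1/kΩ).
By the current-divider rule, I = I_s · G_k/ΣG = 8.23 × 0.3901 = 3.210 mA.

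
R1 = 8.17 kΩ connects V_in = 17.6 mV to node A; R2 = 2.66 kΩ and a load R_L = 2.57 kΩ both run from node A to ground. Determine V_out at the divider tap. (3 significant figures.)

V_out ≈ 2.43 mV

First combine the lower leg with the load: R2 ‖ R_L = 1.307 kΩ.
Voltage divider with the loaded lower leg: V_out = 17.6 × 1.307/(8.17 + 1.307) = 17.6 × 0.1379 = 2.427 mV.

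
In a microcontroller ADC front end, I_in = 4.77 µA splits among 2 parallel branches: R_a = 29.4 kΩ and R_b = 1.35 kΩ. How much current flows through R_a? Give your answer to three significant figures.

For two parallel branches, I_k = I_in · (other R)/(sum of R).
So I = 4.77 × 1.35/30.75 = 0.2094 µA.

I ≈ 0.209 µA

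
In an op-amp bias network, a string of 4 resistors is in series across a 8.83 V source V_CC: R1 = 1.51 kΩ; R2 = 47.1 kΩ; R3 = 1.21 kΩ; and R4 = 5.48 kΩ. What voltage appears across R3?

V ≈ 0.193 V

Total series resistance ΣR = 1.51 + 47.1 + 1.21 + 5.48 = 55.30 kΩ.
Voltage divider: V = V_CC · (1.210 / 55.30) = 8.83 × 0.02188 = 0.1932 V.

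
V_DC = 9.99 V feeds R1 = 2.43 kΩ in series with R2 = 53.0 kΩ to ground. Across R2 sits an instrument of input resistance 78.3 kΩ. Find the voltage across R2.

R2 ‖ R_L = (53.0 × 78.3)/(53.0 + 78.3) = 31.61 kΩ.
Voltage divider with the loaded lower leg: V_out = 9.99 × 31.61/(2.43 + 31.61) = 9.99 × 0.9286 = 9.277 V.

V_out ≈ 9.28 V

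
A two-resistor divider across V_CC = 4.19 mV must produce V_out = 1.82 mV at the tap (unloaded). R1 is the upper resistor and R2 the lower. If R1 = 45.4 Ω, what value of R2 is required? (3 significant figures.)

V_out/V_CC = R2/(R1+R2) = 0.4344.
So R2 = R1 · V_out/(V_CC − V_out) = 45.4 × 1.82/(4.19 − 1.82) = 45.4 × 0.7679 = 34.86 Ω.

R2 ≈ 34.9 Ω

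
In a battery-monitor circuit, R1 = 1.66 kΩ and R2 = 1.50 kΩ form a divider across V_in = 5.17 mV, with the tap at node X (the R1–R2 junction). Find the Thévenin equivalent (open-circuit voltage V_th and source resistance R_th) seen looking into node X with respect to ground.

Open-circuit (no load on X): V_th = V_in · R2/(R1 + R2) = 5.17 × 1.50/(1.660 + 1.50) = 2.454 mV.
Looking into X with the source shorted: R_th = R1·R2/(R1+R2) = 1.660 × 1.50/3.160 = 0.7880 kΩ.

V_th ≈ 2.45 mV, R_th ≈ 0.788 kΩ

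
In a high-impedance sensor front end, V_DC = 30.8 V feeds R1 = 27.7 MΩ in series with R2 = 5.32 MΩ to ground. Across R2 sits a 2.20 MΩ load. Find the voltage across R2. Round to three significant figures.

V_out ≈ 1.64 V

First combine the lower leg with the load: R2 ‖ R_L = 1.556 MΩ.
Voltage divider with the loaded lower leg: V_out = 30.8 × 1.556/(27.7 + 1.556) = 30.8 × 0.05320 = 1.639 V.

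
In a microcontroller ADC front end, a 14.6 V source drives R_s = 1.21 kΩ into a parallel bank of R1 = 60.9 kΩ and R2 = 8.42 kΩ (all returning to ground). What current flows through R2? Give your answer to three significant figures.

I ≈ 1.49 mA

Parallel bank: R_p = 1/(1/60.9 + 1/8.42) = 7.397 kΩ.
Node voltage V_A = V_supply · R_p/(R_s + R_p) = 14.6 × 0.8594 = 12.55 V.
Branch current I = V_A/R2 = 12.55/8.42 = 1.490 mA.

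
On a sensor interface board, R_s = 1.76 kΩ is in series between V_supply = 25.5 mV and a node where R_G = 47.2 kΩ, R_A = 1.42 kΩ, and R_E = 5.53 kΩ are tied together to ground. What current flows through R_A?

I ≈ 6.92 µA

Combine the parallel branches: R_p = (1/47.2 + 1/1.42 + 1/5.53)⁻¹ = 1.103 kΩ.
V_A by voltage divider: V_A = 25.5 × 1.103/(1.76 + 1.103) = 9.827 mV.
Branch current I = V_A/R_A = 9.827/1.42 = 6.920 µA.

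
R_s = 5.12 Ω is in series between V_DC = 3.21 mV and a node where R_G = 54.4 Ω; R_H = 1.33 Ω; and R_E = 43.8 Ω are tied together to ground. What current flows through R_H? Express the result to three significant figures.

Equivalent of the parallel group: R_p = 1.261 Ω.
V_A by voltage divider: V_A = 3.21 × 1.261/(5.12 + 1.261) = 0.6343 mV.
I(R_H) = V_A / R_H = 0.6343/1.33 = 0.4769 mA.

I ≈ 0.477 mA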